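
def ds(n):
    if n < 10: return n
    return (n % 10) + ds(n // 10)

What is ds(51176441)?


ds(51176441) = 1 + ds(5117644)
ds(5117644) = 4 + ds(511764)
ds(511764) = 4 + ds(51176)
ds(51176) = 6 + ds(5117)
ds(5117) = 7 + ds(511)
ds(511) = 1 + ds(51)
ds(51) = 1 + ds(5)
ds(5) = 5  (base case)
Total: 1 + 4 + 4 + 6 + 7 + 1 + 1 + 5 = 29

29


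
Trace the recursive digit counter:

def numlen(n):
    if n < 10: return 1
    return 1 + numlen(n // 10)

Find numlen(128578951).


numlen(128578951) = 1 + numlen(12857895)
numlen(12857895) = 1 + numlen(1285789)
numlen(1285789) = 1 + numlen(128578)
numlen(128578) = 1 + numlen(12857)
numlen(12857) = 1 + numlen(1285)
numlen(1285) = 1 + numlen(128)
numlen(128) = 1 + numlen(12)
numlen(12) = 1 + numlen(1)
numlen(1) = 1  (base case: 1 < 10)
Unwinding: 1 + 1 + 1 + 1 + 1 + 1 + 1 + 1 + 1 = 9

9


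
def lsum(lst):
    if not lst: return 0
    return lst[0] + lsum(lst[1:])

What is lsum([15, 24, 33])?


lsum([15, 24, 33]) = 15 + lsum([24, 33])
lsum([24, 33]) = 24 + lsum([33])
lsum([33]) = 33 + lsum([])
lsum([]) = 0  (base case)
Total: 15 + 24 + 33 + 0 = 72

72


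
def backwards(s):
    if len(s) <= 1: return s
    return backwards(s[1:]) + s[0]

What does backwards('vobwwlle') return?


backwards('vobwwlle') = backwards('obwwlle') + 'v'
backwards('obwwlle') = backwards('bwwlle') + 'o'
backwards('bwwlle') = backwards('wwlle') + 'b'
backwards('wwlle') = backwards('wlle') + 'w'
backwards('wlle') = backwards('lle') + 'w'
backwards('lle') = backwards('le') + 'l'
backwards('le') = backwards('e') + 'l'
backwards('e') = 'e'  (base case)
Concatenating: 'e' + 'l' + 'l' + 'w' + 'w' + 'b' + 'o' + 'v' = 'ellwwbov'

ellwwbov


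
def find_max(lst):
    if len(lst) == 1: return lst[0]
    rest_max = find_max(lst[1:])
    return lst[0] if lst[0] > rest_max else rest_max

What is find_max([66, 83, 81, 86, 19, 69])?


find_max([66, 83, 81, 86, 19, 69]): compare 66 with find_max([83, 81, 86, 19, 69])
find_max([83, 81, 86, 19, 69]): compare 83 with find_max([81, 86, 19, 69])
find_max([81, 86, 19, 69]): compare 81 with find_max([86, 19, 69])
find_max([86, 19, 69]): compare 86 with find_max([19, 69])
find_max([19, 69]): compare 19 with find_max([69])
find_max([69]) = 69  (base case)
Compare 19 with 69 -> 69
Compare 86 with 69 -> 86
Compare 81 with 86 -> 86
Compare 83 with 86 -> 86
Compare 66 with 86 -> 86

86


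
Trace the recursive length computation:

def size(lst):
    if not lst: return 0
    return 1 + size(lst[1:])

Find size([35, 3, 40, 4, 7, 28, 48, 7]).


size([35, 3, 40, 4, 7, 28, 48, 7]) = 1 + size([3, 40, 4, 7, 28, 48, 7])
size([3, 40, 4, 7, 28, 48, 7]) = 1 + size([40, 4, 7, 28, 48, 7])
size([40, 4, 7, 28, 48, 7]) = 1 + size([4, 7, 28, 48, 7])
size([4, 7, 28, 48, 7]) = 1 + size([7, 28, 48, 7])
size([7, 28, 48, 7]) = 1 + size([28, 48, 7])
size([28, 48, 7]) = 1 + size([48, 7])
size([48, 7]) = 1 + size([7])
size([7]) = 1 + size([])
size([]) = 0  (base case)
Unwinding: 1 + 1 + 1 + 1 + 1 + 1 + 1 + 1 + 0 = 8

8


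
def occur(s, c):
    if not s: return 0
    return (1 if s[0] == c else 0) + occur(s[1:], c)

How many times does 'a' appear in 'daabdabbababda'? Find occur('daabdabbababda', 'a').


s[0]='d' != 'a' -> 0
s[0]='a' == 'a' -> 1
s[0]='a' == 'a' -> 1
s[0]='b' != 'a' -> 0
s[0]='d' != 'a' -> 0
s[0]='a' == 'a' -> 1
s[0]='b' != 'a' -> 0
s[0]='b' != 'a' -> 0
s[0]='a' == 'a' -> 1
s[0]='b' != 'a' -> 0
s[0]='a' == 'a' -> 1
s[0]='b' != 'a' -> 0
s[0]='d' != 'a' -> 0
s[0]='a' == 'a' -> 1
Sum: 0 + 1 + 1 + 0 + 0 + 1 + 0 + 0 + 1 + 0 + 1 + 0 + 0 + 1 = 6

6


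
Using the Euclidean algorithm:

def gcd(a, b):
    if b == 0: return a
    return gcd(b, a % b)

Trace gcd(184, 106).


gcd(184, 106) = gcd(106, 78)
gcd(106, 78) = gcd(78, 28)
gcd(78, 28) = gcd(28, 22)
gcd(28, 22) = gcd(22, 6)
gcd(22, 6) = gcd(6, 4)
gcd(6, 4) = gcd(4, 2)
gcd(4, 2) = gcd(2, 0)
gcd(2, 0) = 2  (base case)

2


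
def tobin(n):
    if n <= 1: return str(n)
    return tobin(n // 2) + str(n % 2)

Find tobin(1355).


tobin(1355) = tobin(677) + '1'
tobin(677) = tobin(338) + '1'
tobin(338) = tobin(169) + '0'
tobin(169) = tobin(84) + '1'
tobin(84) = tobin(42) + '0'
tobin(42) = tobin(21) + '0'
tobin(21) = tobin(10) + '1'
tobin(10) = tobin(5) + '0'
tobin(5) = tobin(2) + '1'
tobin(2) = tobin(1) + '0'
tobin(1) = '1'  (base case)
Concatenating: '1' + '0' + '1' + '0' + '1' + '0' + '0' + '1' + '0' + '1' + '1' = '10101001011'

10101001011


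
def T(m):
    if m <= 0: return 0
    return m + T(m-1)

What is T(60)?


T(60)
= 60 + 59 + 58 + 57 + 56 + 55 + 54 + 53 + 52 + 51 + 50 + 49 + 48 + 47 + 46 + 45 + 44 + 43 + 42 + 41 + 40 + 39 + 38 + 37 + 36 + 35 + 34 + 33 + 32 + 31 + 30 + 29 + 28 + 27 + 26 + 25 + 24 + 23 + 22 + 21 + 20 + 19 + 18 + 17 + 16 + 15 + 14 + 13 + 12 + 11 + 10 + 9 + 8 + 7 + 6 + 5 + 4 + 3 + 2 + 1 + T(0)
= 60 + 59 + 58 + 57 + 56 + 55 + 54 + 53 + 52 + 51 + 50 + 49 + 48 + 47 + 46 + 45 + 44 + 43 + 42 + 41 + 40 + 39 + 38 + 37 + 36 + 35 + 34 + 33 + 32 + 31 + 30 + 29 + 28 + 27 + 26 + 25 + 24 + 23 + 22 + 21 + 20 + 19 + 18 + 17 + 16 + 15 + 14 + 13 + 12 + 11 + 10 + 9 + 8 + 7 + 6 + 5 + 4 + 3 + 2 + 1 + 0
= 1830

1830


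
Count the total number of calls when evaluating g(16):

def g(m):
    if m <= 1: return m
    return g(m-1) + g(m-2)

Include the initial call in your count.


Let C(n) = total calls for g(n)
C(0) = 1, C(1) = 1
C(2) = 1 + C(1) + C(0) = 1 + 1 + 1 = 3
C(3) = 1 + C(2) + C(1) = 1 + 3 + 1 = 5
C(4) = 1 + C(3) + C(2) = 1 + 5 + 3 = 9
C(5) = 1 + C(4) + C(3) = 1 + 9 + 5 = 15
C(6) = 1 + C(5) + C(4) = 1 + 15 + 9 = 25
C(7) = 1 + C(6) + C(5) = 1 + 25 + 15 = 41
C(8) = 1 + C(7) + C(6) = 1 + 41 + 25 = 67
C(9) = 1 + C(8) + C(7) = 1 + 67 + 41 = 109
C(10) = 1 + C(9) + C(8) = 1 + 109 + 67 = 177
C(11) = 1 + C(10) + C(9) = 1 + 177 + 109 = 287
C(12) = 1 + C(11) + C(10) = 1 + 287 + 177 = 465
C(13) = 1 + C(12) + C(11) = 1 + 465 + 287 = 753
C(14) = 1 + C(13) + C(12) = 1 + 753 + 465 = 1219
C(15) = 1 + C(14) + C(13) = 1 + 1219 + 753 = 1973
C(16) = 1 + C(15) + C(14) = 1 + 1973 + 1219 = 3193

3193


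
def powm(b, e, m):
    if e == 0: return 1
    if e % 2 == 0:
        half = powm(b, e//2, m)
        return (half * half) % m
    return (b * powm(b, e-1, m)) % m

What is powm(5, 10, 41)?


powm(5, 10, 41): e is even, compute powm(5, 5, 41)
  powm(5, 5, 41): e is odd, compute powm(5, 4, 41)
    powm(5, 4, 41): e is even, compute powm(5, 2, 41)
      powm(5, 2, 41): e is even, compute powm(5, 1, 41)
        powm(5, 1, 41): e is odd, compute powm(5, 0, 41)
          powm(5, 0, 41) = 1
        (5 * 1) % 41 = 5
      half=5, (5*5) % 41 = 25
    half=25, (25*25) % 41 = 10
  (5 * 10) % 41 = 9
half=9, (9*9) % 41 = 40

40


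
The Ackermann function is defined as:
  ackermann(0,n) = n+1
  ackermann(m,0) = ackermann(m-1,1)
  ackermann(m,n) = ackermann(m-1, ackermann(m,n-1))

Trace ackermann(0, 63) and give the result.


ackermann(0, 63) = 64
Result: ackermann(0, 63) = 64

64


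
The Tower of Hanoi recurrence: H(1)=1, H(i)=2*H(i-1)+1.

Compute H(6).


H(6) = 2 * H(5) + 1
H(5) = 2 * H(4) + 1
H(4) = 2 * H(3) + 1
H(3) = 2 * H(2) + 1
H(2) = 2 * H(1) + 1
H(1) = 1  (base case)
H(2) = 2 * 1 + 1 = 3
H(3) = 2 * 3 + 1 = 7
H(4) = 2 * 7 + 1 = 15
H(5) = 2 * 15 + 1 = 31
H(6) = 2 * 31 + 1 = 63

63


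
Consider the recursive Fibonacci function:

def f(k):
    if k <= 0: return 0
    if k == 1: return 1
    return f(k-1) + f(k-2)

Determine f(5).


Computing f(5) bottom-up:
f(0) = 0
f(1) = 1
f(2) = f(1) + f(0) = 1 + 0 = 1
f(3) = f(2) + f(1) = 1 + 1 = 2
f(4) = f(3) + f(2) = 2 + 1 = 3
f(5) = f(4) + f(3) = 3 + 2 = 5

5


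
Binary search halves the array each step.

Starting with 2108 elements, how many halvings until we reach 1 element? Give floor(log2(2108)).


2108 / 2 = 1054
1054 / 2 = 527
527 / 2 = 263
263 / 2 = 131
131 / 2 = 65
65 / 2 = 32
32 / 2 = 16
16 / 2 = 8
8 / 2 = 4
4 / 2 = 2
2 / 2 = 1
Reached 1 after 11 halvings

11


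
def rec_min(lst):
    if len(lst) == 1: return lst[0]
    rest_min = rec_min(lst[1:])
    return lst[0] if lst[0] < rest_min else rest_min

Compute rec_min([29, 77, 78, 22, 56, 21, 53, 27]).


rec_min([29, 77, 78, 22, 56, 21, 53, 27]): compare 29 with rec_min([77, 78, 22, 56, 21, 53, 27])
rec_min([77, 78, 22, 56, 21, 53, 27]): compare 77 with rec_min([78, 22, 56, 21, 53, 27])
rec_min([78, 22, 56, 21, 53, 27]): compare 78 with rec_min([22, 56, 21, 53, 27])
rec_min([22, 56, 21, 53, 27]): compare 22 with rec_min([56, 21, 53, 27])
rec_min([56, 21, 53, 27]): compare 56 with rec_min([21, 53, 27])
rec_min([21, 53, 27]): compare 21 with rec_min([53, 27])
rec_min([53, 27]): compare 53 with rec_min([27])
rec_min([27]) = 27  (base case)
Compare 53 with 27 -> 27
Compare 21 with 27 -> 21
Compare 56 with 21 -> 21
Compare 22 with 21 -> 21
Compare 78 with 21 -> 21
Compare 77 with 21 -> 21
Compare 29 with 21 -> 21

21


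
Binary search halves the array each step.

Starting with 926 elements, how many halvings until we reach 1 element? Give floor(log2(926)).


926 / 2 = 463
463 / 2 = 231
231 / 2 = 115
115 / 2 = 57
57 / 2 = 28
28 / 2 = 14
14 / 2 = 7
7 / 2 = 3
3 / 2 = 1
Reached 1 after 9 halvings

9


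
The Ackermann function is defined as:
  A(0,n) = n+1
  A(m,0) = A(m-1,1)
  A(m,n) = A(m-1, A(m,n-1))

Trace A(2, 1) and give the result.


A(2, 1) = A(1, A(2, 0))
  A(2, 0) = A(1, 1)
    A(1, 1) = A(0, A(1, 0))
      A(1, 0) = A(0, 1)
        A(0, 1) = 2
      = A(0, 2)
      A(0, 2) = 3
  = A(1, 3)
  A(1, 3) = A(0, A(1, 2))
    A(1, 2) = A(0, A(1, 1))
      A(1, 1) = A(0, A(1, 0))
        A(1, 0) = A(0, 1)
          A(0, 1) = 2
        = A(0, 2)
        A(0, 2) = 3
      = A(0, 3)
      A(0, 3) = 4
    = A(0, 4)
    A(0, 4) = 5
Result: A(2, 1) = 5

5


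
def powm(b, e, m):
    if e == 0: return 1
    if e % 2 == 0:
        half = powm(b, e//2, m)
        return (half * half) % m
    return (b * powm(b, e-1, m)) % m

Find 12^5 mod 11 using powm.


powm(12, 5, 11): e is odd, compute powm(12, 4, 11)
  powm(12, 4, 11): e is even, compute powm(12, 2, 11)
    powm(12, 2, 11): e is even, compute powm(12, 1, 11)
      powm(12, 1, 11): e is odd, compute powm(12, 0, 11)
        powm(12, 0, 11) = 1
      (12 * 1) % 11 = 1
    half=1, (1*1) % 11 = 1
  half=1, (1*1) % 11 = 1
(12 * 1) % 11 = 1

1


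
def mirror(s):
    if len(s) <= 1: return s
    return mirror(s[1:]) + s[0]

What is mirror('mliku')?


mirror('mliku') = mirror('liku') + 'm'
mirror('liku') = mirror('iku') + 'l'
mirror('iku') = mirror('ku') + 'i'
mirror('ku') = mirror('u') + 'k'
mirror('u') = 'u'  (base case)
Concatenating: 'u' + 'k' + 'i' + 'l' + 'm' = 'ukilm'

ukilm


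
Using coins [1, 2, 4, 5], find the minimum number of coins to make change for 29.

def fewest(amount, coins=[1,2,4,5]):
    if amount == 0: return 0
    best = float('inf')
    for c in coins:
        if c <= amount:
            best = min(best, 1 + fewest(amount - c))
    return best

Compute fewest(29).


Building up with DP:
fewest(0) = 0
fewest(1) = min(1+fewest(0)=1+0=1) = 1
fewest(2) = min(1+fewest(1)=1+1=2, 1+fewest(0)=1+0=1) = 1
fewest(3) = min(1+fewest(2)=1+1=2, 1+fewest(1)=1+1=2) = 2
fewest(4) = min(1+fewest(3)=1+2=3, 1+fewest(2)=1+1=2, 1+fewest(0)=1+0=1) = 1
fewest(5) = min(1+fewest(4)=1+1=2, 1+fewest(3)=1+2=3, 1+fewest(1)=1+1=2, 1+fewest(0)=1+0=1) = 1
fewest(6) = min(1+fewest(5)=1+1=2, 1+fewest(4)=1+1=2, 1+fewest(2)=1+1=2, 1+fewest(1)=1+1=2) = 2
fewest(7) = min(1+fewest(6)=1+2=3, 1+fewest(5)=1+1=2, 1+fewest(3)=1+2=3, 1+fewest(2)=1+1=2) = 2
fewest(8) = min(1+fewest(7)=1+2=3, 1+fewest(6)=1+2=3, 1+fewest(4)=1+1=2, 1+fewest(3)=1+2=3) = 2
fewest(9) = min(1+fewest(8)=1+2=3, 1+fewest(7)=1+2=3, 1+fewest(5)=1+1=2, 1+fewest(4)=1+1=2) = 2
fewest(10) = min(1+fewest(9)=1+2=3, 1+fewest(8)=1+2=3, 1+fewest(6)=1+2=3, 1+fewest(5)=1+1=2) = 2
fewest(11) = min(1+fewest(10)=1+2=3, 1+fewest(9)=1+2=3, 1+fewest(7)=1+2=3, 1+fewest(6)=1+2=3) = 3
fewest(12) = min(1+fewest(11)=1+3=4, 1+fewest(10)=1+2=3, 1+fewest(8)=1+2=3, 1+fewest(7)=1+2=3) = 3
fewest(13) = min(1+fewest(12)=1+3=4, 1+fewest(11)=1+3=4, 1+fewest(9)=1+2=3, 1+fewest(8)=1+2=3) = 3
fewest(14) = min(1+fewest(13)=1+3=4, 1+fewest(12)=1+3=4, 1+fewest(10)=1+2=3, 1+fewest(9)=1+2=3) = 3
fewest(15) = min(1+fewest(14)=1+3=4, 1+fewest(13)=1+3=4, 1+fewest(11)=1+3=4, 1+fewest(10)=1+2=3) = 3
fewest(16) = min(1+fewest(15)=1+3=4, 1+fewest(14)=1+3=4, 1+fewest(12)=1+3=4, 1+fewest(11)=1+3=4) = 4
fewest(17) = min(1+fewest(16)=1+4=5, 1+fewest(15)=1+3=4, 1+fewest(13)=1+3=4, 1+fewest(12)=1+3=4) = 4
fewest(18) = min(1+fewest(17)=1+4=5, 1+fewest(16)=1+4=5, 1+fewest(14)=1+3=4, 1+fewest(13)=1+3=4) = 4
fewest(19) = min(1+fewest(18)=1+4=5, 1+fewest(17)=1+4=5, 1+fewest(15)=1+3=4, 1+fewest(14)=1+3=4) = 4
fewest(20) = min(1+fewest(19)=1+4=5, 1+fewest(18)=1+4=5, 1+fewest(16)=1+4=5, 1+fewest(15)=1+3=4) = 4
fewest(21) = min(1+fewest(20)=1+4=5, 1+fewest(19)=1+4=5, 1+fewest(17)=1+4=5, 1+fewest(16)=1+4=5) = 5
fewest(22) = min(1+fewest(21)=1+5=6, 1+fewest(20)=1+4=5, 1+fewest(18)=1+4=5, 1+fewest(17)=1+4=5) = 5
fewest(23) = min(1+fewest(22)=1+5=6, 1+fewest(21)=1+5=6, 1+fewest(19)=1+4=5, 1+fewest(18)=1+4=5) = 5
fewest(24) = min(1+fewest(23)=1+5=6, 1+fewest(22)=1+5=6, 1+fewest(20)=1+4=5, 1+fewest(19)=1+4=5) = 5
fewest(25) = min(1+fewest(24)=1+5=6, 1+fewest(23)=1+5=6, 1+fewest(21)=1+5=6, 1+fewest(20)=1+4=5) = 5
fewest(26) = min(1+fewest(25)=1+5=6, 1+fewest(24)=1+5=6, 1+fewest(22)=1+5=6, 1+fewest(21)=1+5=6) = 6
fewest(27) = min(1+fewest(26)=1+6=7, 1+fewest(25)=1+5=6, 1+fewest(23)=1+5=6, 1+fewest(22)=1+5=6) = 6
fewest(28) = min(1+fewest(27)=1+6=7, 1+fewest(26)=1+6=7, 1+fewest(24)=1+5=6, 1+fewest(23)=1+5=6) = 6
fewest(29) = min(1+fewest(28)=1+6=7, 1+fewest(27)=1+6=7, 1+fewest(25)=1+5=6, 1+fewest(24)=1+5=6) = 6

6


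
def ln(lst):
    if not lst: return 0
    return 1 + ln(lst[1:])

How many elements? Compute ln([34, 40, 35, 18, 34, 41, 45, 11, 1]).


ln([34, 40, 35, 18, 34, 41, 45, 11, 1]) = 1 + ln([40, 35, 18, 34, 41, 45, 11, 1])
ln([40, 35, 18, 34, 41, 45, 11, 1]) = 1 + ln([35, 18, 34, 41, 45, 11, 1])
ln([35, 18, 34, 41, 45, 11, 1]) = 1 + ln([18, 34, 41, 45, 11, 1])
ln([18, 34, 41, 45, 11, 1]) = 1 + ln([34, 41, 45, 11, 1])
ln([34, 41, 45, 11, 1]) = 1 + ln([41, 45, 11, 1])
ln([41, 45, 11, 1]) = 1 + ln([45, 11, 1])
ln([45, 11, 1]) = 1 + ln([11, 1])
ln([11, 1]) = 1 + ln([1])
ln([1]) = 1 + ln([])
ln([]) = 0  (base case)
Unwinding: 1 + 1 + 1 + 1 + 1 + 1 + 1 + 1 + 1 + 0 = 9

9


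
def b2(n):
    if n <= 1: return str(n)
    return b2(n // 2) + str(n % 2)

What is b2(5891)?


b2(5891) = b2(2945) + '1'
b2(2945) = b2(1472) + '1'
b2(1472) = b2(736) + '0'
b2(736) = b2(368) + '0'
b2(368) = b2(184) + '0'
b2(184) = b2(92) + '0'
b2(92) = b2(46) + '0'
b2(46) = b2(23) + '0'
b2(23) = b2(11) + '1'
b2(11) = b2(5) + '1'
b2(5) = b2(2) + '1'
b2(2) = b2(1) + '0'
b2(1) = '1'  (base case)
Concatenating: '1' + '0' + '1' + '1' + '1' + '0' + '0' + '0' + '0' + '0' + '0' + '1' + '1' = '1011100000011'

1011100000011


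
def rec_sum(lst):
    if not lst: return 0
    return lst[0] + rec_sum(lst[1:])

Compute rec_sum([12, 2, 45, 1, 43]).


rec_sum([12, 2, 45, 1, 43]) = 12 + rec_sum([2, 45, 1, 43])
rec_sum([2, 45, 1, 43]) = 2 + rec_sum([45, 1, 43])
rec_sum([45, 1, 43]) = 45 + rec_sum([1, 43])
rec_sum([1, 43]) = 1 + rec_sum([43])
rec_sum([43]) = 43 + rec_sum([])
rec_sum([]) = 0  (base case)
Total: 12 + 2 + 45 + 1 + 43 + 0 = 103

103


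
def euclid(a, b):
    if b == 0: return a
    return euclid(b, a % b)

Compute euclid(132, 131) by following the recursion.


euclid(132, 131) = euclid(131, 1)
euclid(131, 1) = euclid(1, 0)
euclid(1, 0) = 1  (base case)

1


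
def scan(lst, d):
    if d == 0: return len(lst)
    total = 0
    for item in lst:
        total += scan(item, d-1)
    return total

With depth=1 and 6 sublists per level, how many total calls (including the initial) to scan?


At depth 0 (root): 1 call
At depth 1: each of 1 parents calls scan on 6 children = 6 calls
Total: 1 + 6 = 7

7


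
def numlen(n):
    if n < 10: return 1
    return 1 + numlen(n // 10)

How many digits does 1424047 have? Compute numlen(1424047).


numlen(1424047) = 1 + numlen(142404)
numlen(142404) = 1 + numlen(14240)
numlen(14240) = 1 + numlen(1424)
numlen(1424) = 1 + numlen(142)
numlen(142) = 1 + numlen(14)
numlen(14) = 1 + numlen(1)
numlen(1) = 1  (base case: 1 < 10)
Unwinding: 1 + 1 + 1 + 1 + 1 + 1 + 1 = 7

7


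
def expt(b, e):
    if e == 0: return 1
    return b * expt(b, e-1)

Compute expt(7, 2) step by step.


expt(7, 2)
= 7 * expt(7, 1)
= 7 * 7 * expt(7, 0)
= 7 * 7 * 1
= 49

49


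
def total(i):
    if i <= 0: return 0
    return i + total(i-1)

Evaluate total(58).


total(58)
= 58 + 57 + 56 + 55 + 54 + 53 + 52 + 51 + 50 + 49 + 48 + 47 + 46 + 45 + 44 + 43 + 42 + 41 + 40 + 39 + 38 + 37 + 36 + 35 + 34 + 33 + 32 + 31 + 30 + 29 + 28 + 27 + 26 + 25 + 24 + 23 + 22 + 21 + 20 + 19 + 18 + 17 + 16 + 15 + 14 + 13 + 12 + 11 + 10 + 9 + 8 + 7 + 6 + 5 + 4 + 3 + 2 + 1 + total(0)
= 58 + 57 + 56 + 55 + 54 + 53 + 52 + 51 + 50 + 49 + 48 + 47 + 46 + 45 + 44 + 43 + 42 + 41 + 40 + 39 + 38 + 37 + 36 + 35 + 34 + 33 + 32 + 31 + 30 + 29 + 28 + 27 + 26 + 25 + 24 + 23 + 22 + 21 + 20 + 19 + 18 + 17 + 16 + 15 + 14 + 13 + 12 + 11 + 10 + 9 + 8 + 7 + 6 + 5 + 4 + 3 + 2 + 1 + 0
= 1711

1711


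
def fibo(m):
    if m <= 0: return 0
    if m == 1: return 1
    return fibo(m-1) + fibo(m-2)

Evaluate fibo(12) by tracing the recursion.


Computing fibo(12) bottom-up:
fibo(0) = 0
fibo(1) = 1
fibo(2) = fibo(1) + fibo(0) = 1 + 0 = 1
fibo(3) = fibo(2) + fibo(1) = 1 + 1 = 2
fibo(4) = fibo(3) + fibo(2) = 2 + 1 = 3
fibo(5) = fibo(4) + fibo(3) = 3 + 2 = 5
fibo(6) = fibo(5) + fibo(4) = 5 + 3 = 8
fibo(7) = fibo(6) + fibo(5) = 8 + 5 = 13
fibo(8) = fibo(7) + fibo(6) = 13 + 8 = 21
fibo(9) = fibo(8) + fibo(7) = 21 + 13 = 34
fibo(10) = fibo(9) + fibo(8) = 34 + 21 = 55
fibo(11) = fibo(10) + fibo(9) = 55 + 34 = 89
fibo(12) = fibo(11) + fibo(10) = 89 + 55 = 144

144


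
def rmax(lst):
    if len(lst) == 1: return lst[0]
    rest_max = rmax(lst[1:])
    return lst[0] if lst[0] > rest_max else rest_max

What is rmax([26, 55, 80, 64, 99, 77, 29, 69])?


rmax([26, 55, 80, 64, 99, 77, 29, 69]): compare 26 with rmax([55, 80, 64, 99, 77, 29, 69])
rmax([55, 80, 64, 99, 77, 29, 69]): compare 55 with rmax([80, 64, 99, 77, 29, 69])
rmax([80, 64, 99, 77, 29, 69]): compare 80 with rmax([64, 99, 77, 29, 69])
rmax([64, 99, 77, 29, 69]): compare 64 with rmax([99, 77, 29, 69])
rmax([99, 77, 29, 69]): compare 99 with rmax([77, 29, 69])
rmax([77, 29, 69]): compare 77 with rmax([29, 69])
rmax([29, 69]): compare 29 with rmax([69])
rmax([69]) = 69  (base case)
Compare 29 with 69 -> 69
Compare 77 with 69 -> 77
Compare 99 with 77 -> 99
Compare 64 with 99 -> 99
Compare 80 with 99 -> 99
Compare 55 with 99 -> 99
Compare 26 with 99 -> 99

99


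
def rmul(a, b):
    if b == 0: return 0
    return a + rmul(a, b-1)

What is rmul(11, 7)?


rmul(11, 7) = 11 + rmul(11, 6)
rmul(11, 6) = 11 + rmul(11, 5)
rmul(11, 5) = 11 + rmul(11, 4)
rmul(11, 4) = 11 + rmul(11, 3)
rmul(11, 3) = 11 + rmul(11, 2)
rmul(11, 2) = 11 + rmul(11, 1)
rmul(11, 1) = 11 + rmul(11, 0)
rmul(11, 0) = 0  (base case)
Total: 11 + 11 + 11 + 11 + 11 + 11 + 11 + 0 = 77

77


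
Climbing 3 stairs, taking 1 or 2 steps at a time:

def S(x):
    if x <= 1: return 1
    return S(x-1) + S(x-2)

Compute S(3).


Building up from base cases:
S(0) = 1
S(1) = 1
S(2) = S(1) + S(0) = 1 + 1 = 2
S(3) = S(2) + S(1) = 2 + 1 = 3

3


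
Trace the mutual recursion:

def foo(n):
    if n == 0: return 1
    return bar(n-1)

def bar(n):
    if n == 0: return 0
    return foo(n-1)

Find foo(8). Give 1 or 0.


foo(8) = bar(7)
bar(7) = foo(6)
foo(6) = bar(5)
bar(5) = foo(4)
foo(4) = bar(3)
bar(3) = foo(2)
foo(2) = bar(1)
bar(1) = foo(0)
foo(0) = 1  (base case)
Result: 1

1


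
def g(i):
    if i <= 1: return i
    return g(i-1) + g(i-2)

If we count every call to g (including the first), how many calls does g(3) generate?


Let C(n) = total calls for g(n)
C(0) = 1, C(1) = 1
C(2) = 1 + C(1) + C(0) = 1 + 1 + 1 = 3
C(3) = 1 + C(2) + C(1) = 1 + 3 + 1 = 5

5


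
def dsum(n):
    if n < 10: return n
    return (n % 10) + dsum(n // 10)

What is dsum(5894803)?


dsum(5894803) = 3 + dsum(589480)
dsum(589480) = 0 + dsum(58948)
dsum(58948) = 8 + dsum(5894)
dsum(5894) = 4 + dsum(589)
dsum(589) = 9 + dsum(58)
dsum(58) = 8 + dsum(5)
dsum(5) = 5  (base case)
Total: 3 + 0 + 8 + 4 + 9 + 8 + 5 = 37

37


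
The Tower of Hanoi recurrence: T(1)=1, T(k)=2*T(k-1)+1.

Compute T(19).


T(19) = 2 * T(18) + 1
T(18) = 2 * T(17) + 1
T(17) = 2 * T(16) + 1
T(16) = 2 * T(15) + 1
T(15) = 2 * T(14) + 1
T(14) = 2 * T(13) + 1
T(13) = 2 * T(12) + 1
T(12) = 2 * T(11) + 1
T(11) = 2 * T(10) + 1
T(10) = 2 * T(9) + 1
T(9) = 2 * T(8) + 1
T(8) = 2 * T(7) + 1
T(7) = 2 * T(6) + 1
T(6) = 2 * T(5) + 1
T(5) = 2 * T(4) + 1
T(4) = 2 * T(3) + 1
T(3) = 2 * T(2) + 1
T(2) = 2 * T(1) + 1
T(1) = 1  (base case)
T(2) = 2 * 1 + 1 = 3
T(3) = 2 * 3 + 1 = 7
T(4) = 2 * 7 + 1 = 15
T(5) = 2 * 15 + 1 = 31
T(6) = 2 * 31 + 1 = 63
T(7) = 2 * 63 + 1 = 127
T(8) = 2 * 127 + 1 = 255
T(9) = 2 * 255 + 1 = 511
T(10) = 2 * 511 + 1 = 1023
T(11) = 2 * 1023 + 1 = 2047
T(12) = 2 * 2047 + 1 = 4095
T(13) = 2 * 4095 + 1 = 8191
T(14) = 2 * 8191 + 1 = 16383
T(15) = 2 * 16383 + 1 = 32767
T(16) = 2 * 32767 + 1 = 65535
T(17) = 2 * 65535 + 1 = 131071
T(18) = 2 * 131071 + 1 = 262143
T(19) = 2 * 262143 + 1 = 524287

524287


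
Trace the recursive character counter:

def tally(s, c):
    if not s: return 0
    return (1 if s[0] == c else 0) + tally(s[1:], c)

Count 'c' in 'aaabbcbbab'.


s[0]='a' != 'c' -> 0
s[0]='a' != 'c' -> 0
s[0]='a' != 'c' -> 0
s[0]='b' != 'c' -> 0
s[0]='b' != 'c' -> 0
s[0]='c' == 'c' -> 1
s[0]='b' != 'c' -> 0
s[0]='b' != 'c' -> 0
s[0]='a' != 'c' -> 0
s[0]='b' != 'c' -> 0
Sum: 0 + 0 + 0 + 0 + 0 + 1 + 0 + 0 + 0 + 0 = 1

1


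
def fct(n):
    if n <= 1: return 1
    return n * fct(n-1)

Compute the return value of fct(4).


fct(4)
= 4 * fct(3)
= 4 * 3 * fct(2)
= 4 * 3 * 2 * fct(1)
= 4 * 3 * 2 * 1
= 24

24


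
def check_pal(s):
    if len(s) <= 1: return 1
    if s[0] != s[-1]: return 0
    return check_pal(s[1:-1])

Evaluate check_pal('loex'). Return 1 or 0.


check_pal('loex'): s[0]='l' != s[-1]='x' -> return 0
Result: 0 (not a palindrome)

0


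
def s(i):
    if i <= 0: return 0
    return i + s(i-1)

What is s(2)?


s(2)
= 2 + 1 + s(0)
= 2 + 1 + 0
= 3

3


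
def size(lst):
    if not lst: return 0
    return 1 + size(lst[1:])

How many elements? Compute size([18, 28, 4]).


size([18, 28, 4]) = 1 + size([28, 4])
size([28, 4]) = 1 + size([4])
size([4]) = 1 + size([])
size([]) = 0  (base case)
Unwinding: 1 + 1 + 1 + 0 = 3

3


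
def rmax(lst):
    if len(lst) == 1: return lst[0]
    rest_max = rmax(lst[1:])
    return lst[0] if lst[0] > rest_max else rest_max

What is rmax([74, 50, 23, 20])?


rmax([74, 50, 23, 20]): compare 74 with rmax([50, 23, 20])
rmax([50, 23, 20]): compare 50 with rmax([23, 20])
rmax([23, 20]): compare 23 with rmax([20])
rmax([20]) = 20  (base case)
Compare 23 with 20 -> 23
Compare 50 with 23 -> 50
Compare 74 with 50 -> 74

74


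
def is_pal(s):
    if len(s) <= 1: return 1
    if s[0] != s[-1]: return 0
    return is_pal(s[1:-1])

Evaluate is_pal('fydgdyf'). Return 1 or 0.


is_pal('fydgdyf'): s[0]='f' == s[-1]='f' -> check is_pal('ydgdy')
is_pal('ydgdy'): s[0]='y' == s[-1]='y' -> check is_pal('dgd')
is_pal('dgd'): s[0]='d' == s[-1]='d' -> check is_pal('g')
is_pal('g'): len <= 1 -> return 1  (base case)
Result: 1 (palindrome)

1


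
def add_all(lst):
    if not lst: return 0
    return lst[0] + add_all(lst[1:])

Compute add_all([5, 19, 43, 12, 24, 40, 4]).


add_all([5, 19, 43, 12, 24, 40, 4]) = 5 + add_all([19, 43, 12, 24, 40, 4])
add_all([19, 43, 12, 24, 40, 4]) = 19 + add_all([43, 12, 24, 40, 4])
add_all([43, 12, 24, 40, 4]) = 43 + add_all([12, 24, 40, 4])
add_all([12, 24, 40, 4]) = 12 + add_all([24, 40, 4])
add_all([24, 40, 4]) = 24 + add_all([40, 4])
add_all([40, 4]) = 40 + add_all([4])
add_all([4]) = 4 + add_all([])
add_all([]) = 0  (base case)
Total: 5 + 19 + 43 + 12 + 24 + 40 + 4 + 0 = 147

147


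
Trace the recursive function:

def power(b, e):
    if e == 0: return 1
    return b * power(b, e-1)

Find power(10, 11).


power(10, 11)
= 10 * power(10, 10)
= 10 * 10 * power(10, 9)
= 10 * 10 * 10 * power(10, 8)
= 10 * 10 * 10 * 10 * power(10, 7)
= 10 * 10 * 10 * 10 * 10 * power(10, 6)
= 10 * 10 * 10 * 10 * 10 * 10 * power(10, 5)
= 10 * 10 * 10 * 10 * 10 * 10 * 10 * power(10, 4)
= 10 * 10 * 10 * 10 * 10 * 10 * 10 * 10 * power(10, 3)
= 10 * 10 * 10 * 10 * 10 * 10 * 10 * 10 * 10 * power(10, 2)
= 10 * 10 * 10 * 10 * 10 * 10 * 10 * 10 * 10 * 10 * power(10, 1)
= 10 * 10 * 10 * 10 * 10 * 10 * 10 * 10 * 10 * 10 * 10 * power(10, 0)
= 10 * 10 * 10 * 10 * 10 * 10 * 10 * 10 * 10 * 10 * 10 * 1
= 100000000000

100000000000


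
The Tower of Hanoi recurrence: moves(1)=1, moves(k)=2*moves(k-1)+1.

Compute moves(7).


moves(7) = 2 * moves(6) + 1
moves(6) = 2 * moves(5) + 1
moves(5) = 2 * moves(4) + 1
moves(4) = 2 * moves(3) + 1
moves(3) = 2 * moves(2) + 1
moves(2) = 2 * moves(1) + 1
moves(1) = 1  (base case)
moves(2) = 2 * 1 + 1 = 3
moves(3) = 2 * 3 + 1 = 7
moves(4) = 2 * 7 + 1 = 15
moves(5) = 2 * 15 + 1 = 31
moves(6) = 2 * 31 + 1 = 63
moves(7) = 2 * 63 + 1 = 127

127


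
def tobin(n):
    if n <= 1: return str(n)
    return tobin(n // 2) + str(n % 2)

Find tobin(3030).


tobin(3030) = tobin(1515) + '0'
tobin(1515) = tobin(757) + '1'
tobin(757) = tobin(378) + '1'
tobin(378) = tobin(189) + '0'
tobin(189) = tobin(94) + '1'
tobin(94) = tobin(47) + '0'
tobin(47) = tobin(23) + '1'
tobin(23) = tobin(11) + '1'
tobin(11) = tobin(5) + '1'
tobin(5) = tobin(2) + '1'
tobin(2) = tobin(1) + '0'
tobin(1) = '1'  (base case)
Concatenating: '1' + '0' + '1' + '1' + '1' + '1' + '0' + '1' + '0' + '1' + '1' + '0' = '101111010110'

101111010110


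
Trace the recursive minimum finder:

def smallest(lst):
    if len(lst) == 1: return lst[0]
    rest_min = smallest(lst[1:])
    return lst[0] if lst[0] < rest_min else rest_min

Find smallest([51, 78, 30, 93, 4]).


smallest([51, 78, 30, 93, 4]): compare 51 with smallest([78, 30, 93, 4])
smallest([78, 30, 93, 4]): compare 78 with smallest([30, 93, 4])
smallest([30, 93, 4]): compare 30 with smallest([93, 4])
smallest([93, 4]): compare 93 with smallest([4])
smallest([4]) = 4  (base case)
Compare 93 with 4 -> 4
Compare 30 with 4 -> 4
Compare 78 with 4 -> 4
Compare 51 with 4 -> 4

4


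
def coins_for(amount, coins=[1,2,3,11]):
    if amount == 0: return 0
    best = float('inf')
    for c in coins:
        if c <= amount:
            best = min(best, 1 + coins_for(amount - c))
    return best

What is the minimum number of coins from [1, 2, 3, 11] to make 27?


Building up with DP:
coins_for(0) = 0
coins_for(1) = min(1+coins_for(0)=1+0=1) = 1
coins_for(2) = min(1+coins_for(1)=1+1=2, 1+coins_for(0)=1+0=1) = 1
coins_for(3) = min(1+coins_for(2)=1+1=2, 1+coins_for(1)=1+1=2, 1+coins_for(0)=1+0=1) = 1
coins_for(4) = min(1+coins_for(3)=1+1=2, 1+coins_for(2)=1+1=2, 1+coins_for(1)=1+1=2) = 2
coins_for(5) = min(1+coins_for(4)=1+2=3, 1+coins_for(3)=1+1=2, 1+coins_for(2)=1+1=2) = 2
coins_for(6) = min(1+coins_for(5)=1+2=3, 1+coins_for(4)=1+2=3, 1+coins_for(3)=1+1=2) = 2
coins_for(7) = min(1+coins_for(6)=1+2=3, 1+coins_for(5)=1+2=3, 1+coins_for(4)=1+2=3) = 3
coins_for(8) = min(1+coins_for(7)=1+3=4, 1+coins_for(6)=1+2=3, 1+coins_for(5)=1+2=3) = 3
coins_for(9) = min(1+coins_for(8)=1+3=4, 1+coins_for(7)=1+3=4, 1+coins_for(6)=1+2=3) = 3
coins_for(10) = min(1+coins_for(9)=1+3=4, 1+coins_for(8)=1+3=4, 1+coins_for(7)=1+3=4) = 4
coins_for(11) = min(1+coins_for(10)=1+4=5, 1+coins_for(9)=1+3=4, 1+coins_for(8)=1+3=4, 1+coins_for(0)=1+0=1) = 1
coins_for(12) = min(1+coins_for(11)=1+1=2, 1+coins_for(10)=1+4=5, 1+coins_for(9)=1+3=4, 1+coins_for(1)=1+1=2) = 2
coins_for(13) = min(1+coins_for(12)=1+2=3, 1+coins_for(11)=1+1=2, 1+coins_for(10)=1+4=5, 1+coins_for(2)=1+1=2) = 2
coins_for(14) = min(1+coins_for(13)=1+2=3, 1+coins_for(12)=1+2=3, 1+coins_for(11)=1+1=2, 1+coins_for(3)=1+1=2) = 2
coins_for(15) = min(1+coins_for(14)=1+2=3, 1+coins_for(13)=1+2=3, 1+coins_for(12)=1+2=3, 1+coins_for(4)=1+2=3) = 3
coins_for(16) = min(1+coins_for(15)=1+3=4, 1+coins_for(14)=1+2=3, 1+coins_for(13)=1+2=3, 1+coins_for(5)=1+2=3) = 3
coins_for(17) = min(1+coins_for(16)=1+3=4, 1+coins_for(15)=1+3=4, 1+coins_for(14)=1+2=3, 1+coins_for(6)=1+2=3) = 3
coins_for(18) = min(1+coins_for(17)=1+3=4, 1+coins_for(16)=1+3=4, 1+coins_for(15)=1+3=4, 1+coins_for(7)=1+3=4) = 4
coins_for(19) = min(1+coins_for(18)=1+4=5, 1+coins_for(17)=1+3=4, 1+coins_for(16)=1+3=4, 1+coins_for(8)=1+3=4) = 4
coins_for(20) = min(1+coins_for(19)=1+4=5, 1+coins_for(18)=1+4=5, 1+coins_for(17)=1+3=4, 1+coins_for(9)=1+3=4) = 4
coins_for(21) = min(1+coins_for(20)=1+4=5, 1+coins_for(19)=1+4=5, 1+coins_for(18)=1+4=5, 1+coins_for(10)=1+4=5) = 5
coins_for(22) = min(1+coins_for(21)=1+5=6, 1+coins_for(20)=1+4=5, 1+coins_for(19)=1+4=5, 1+coins_for(11)=1+1=2) = 2
coins_for(23) = min(1+coins_for(22)=1+2=3, 1+coins_for(21)=1+5=6, 1+coins_for(20)=1+4=5, 1+coins_for(12)=1+2=3) = 3
coins_for(24) = min(1+coins_for(23)=1+3=4, 1+coins_for(22)=1+2=3, 1+coins_for(21)=1+5=6, 1+coins_for(13)=1+2=3) = 3
coins_for(25) = min(1+coins_for(24)=1+3=4, 1+coins_for(23)=1+3=4, 1+coins_for(22)=1+2=3, 1+coins_for(14)=1+2=3) = 3
coins_for(26) = min(1+coins_for(25)=1+3=4, 1+coins_for(24)=1+3=4, 1+coins_for(23)=1+3=4, 1+coins_for(15)=1+3=4) = 4
coins_for(27) = min(1+coins_for(26)=1+4=5, 1+coins_for(25)=1+3=4, 1+coins_for(24)=1+3=4, 1+coins_for(16)=1+3=4) = 4

4


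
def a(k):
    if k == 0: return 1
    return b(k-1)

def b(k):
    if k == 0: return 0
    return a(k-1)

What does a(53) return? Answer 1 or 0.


a(53) = b(52)
b(52) = a(51)
a(51) = b(50)
b(50) = a(49)
a(49) = b(48)
b(48) = a(47)
a(47) = b(46)
b(46) = a(45)
a(45) = b(44)
b(44) = a(43)
a(43) = b(42)
b(42) = a(41)
a(41) = b(40)
b(40) = a(39)
a(39) = b(38)
b(38) = a(37)
a(37) = b(36)
b(36) = a(35)
a(35) = b(34)
b(34) = a(33)
a(33) = b(32)
b(32) = a(31)
a(31) = b(30)
b(30) = a(29)
a(29) = b(28)
b(28) = a(27)
a(27) = b(26)
b(26) = a(25)
a(25) = b(24)
b(24) = a(23)
a(23) = b(22)
b(22) = a(21)
a(21) = b(20)
b(20) = a(19)
a(19) = b(18)
b(18) = a(17)
a(17) = b(16)
b(16) = a(15)
a(15) = b(14)
b(14) = a(13)
a(13) = b(12)
b(12) = a(11)
a(11) = b(10)
b(10) = a(9)
a(9) = b(8)
b(8) = a(7)
a(7) = b(6)
b(6) = a(5)
a(5) = b(4)
b(4) = a(3)
a(3) = b(2)
b(2) = a(1)
a(1) = b(0)
b(0) = 0  (base case)
Result: 0

0


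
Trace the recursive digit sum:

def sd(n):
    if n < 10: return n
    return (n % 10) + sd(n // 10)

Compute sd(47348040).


sd(47348040) = 0 + sd(4734804)
sd(4734804) = 4 + sd(473480)
sd(473480) = 0 + sd(47348)
sd(47348) = 8 + sd(4734)
sd(4734) = 4 + sd(473)
sd(473) = 3 + sd(47)
sd(47) = 7 + sd(4)
sd(4) = 4  (base case)
Total: 0 + 4 + 0 + 8 + 4 + 3 + 7 + 4 = 30

30


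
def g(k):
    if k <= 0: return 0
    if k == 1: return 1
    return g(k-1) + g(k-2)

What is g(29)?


Computing g(29) bottom-up:
g(0) = 0
g(1) = 1
g(2) = g(1) + g(0) = 1 + 0 = 1
g(3) = g(2) + g(1) = 1 + 1 = 2
g(4) = g(3) + g(2) = 2 + 1 = 3
g(5) = g(4) + g(3) = 3 + 2 = 5
g(6) = g(5) + g(4) = 5 + 3 = 8
g(7) = g(6) + g(5) = 8 + 5 = 13
g(8) = g(7) + g(6) = 13 + 8 = 21
g(9) = g(8) + g(7) = 21 + 13 = 34
g(10) = g(9) + g(8) = 34 + 21 = 55
g(11) = g(10) + g(9) = 55 + 34 = 89
g(12) = g(11) + g(10) = 89 + 55 = 144
g(13) = g(12) + g(11) = 144 + 89 = 233
g(14) = g(13) + g(12) = 233 + 144 = 377
g(15) = g(14) + g(13) = 377 + 233 = 610
g(16) = g(15) + g(14) = 610 + 377 = 987
g(17) = g(16) + g(15) = 987 + 610 = 1597
g(18) = g(17) + g(16) = 1597 + 987 = 2584
g(19) = g(18) + g(17) = 2584 + 1597 = 4181
g(20) = g(19) + g(18) = 4181 + 2584 = 6765
g(21) = g(20) + g(19) = 6765 + 4181 = 10946
g(22) = g(21) + g(20) = 10946 + 6765 = 17711
g(23) = g(22) + g(21) = 17711 + 10946 = 28657
g(24) = g(23) + g(22) = 28657 + 17711 = 46368
g(25) = g(24) + g(23) = 46368 + 28657 = 75025
g(26) = g(25) + g(24) = 75025 + 46368 = 121393
g(27) = g(26) + g(25) = 121393 + 75025 = 196418
g(28) = g(27) + g(26) = 196418 + 121393 = 317811
g(29) = g(28) + g(27) = 317811 + 196418 = 514229

514229


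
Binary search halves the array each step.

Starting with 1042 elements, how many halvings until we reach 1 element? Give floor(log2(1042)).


1042 / 2 = 521
521 / 2 = 260
260 / 2 = 130
130 / 2 = 65
65 / 2 = 32
32 / 2 = 16
16 / 2 = 8
8 / 2 = 4
4 / 2 = 2
2 / 2 = 1
Reached 1 after 10 halvings

10


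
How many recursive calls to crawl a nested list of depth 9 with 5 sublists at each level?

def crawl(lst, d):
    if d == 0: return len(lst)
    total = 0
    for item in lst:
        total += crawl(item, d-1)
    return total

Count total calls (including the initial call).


At depth 0 (root): 1 call
At depth 1: each of 1 parents calls crawl on 5 children = 5 calls
At depth 2: each of 5 parents calls crawl on 5 children = 25 calls
At depth 3: each of 25 parents calls crawl on 5 children = 125 calls
At depth 4: each of 125 parents calls crawl on 5 children = 625 calls
At depth 5: each of 625 parents calls crawl on 5 children = 3125 calls
At depth 6: each of 3125 parents calls crawl on 5 children = 15625 calls
At depth 7: each of 15625 parents calls crawl on 5 children = 78125 calls
At depth 8: each of 78125 parents calls crawl on 5 children = 390625 calls
At depth 9: each of 390625 parents calls crawl on 5 children = 1953125 calls
Total: 1 + 5 + 25 + 125 + 625 + 3125 + 15625 + 78125 + 390625 + 1953125 = 2441406

2441406


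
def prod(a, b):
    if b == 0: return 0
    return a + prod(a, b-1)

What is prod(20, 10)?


prod(20, 10) = 20 + prod(20, 9)
prod(20, 9) = 20 + prod(20, 8)
prod(20, 8) = 20 + prod(20, 7)
prod(20, 7) = 20 + prod(20, 6)
prod(20, 6) = 20 + prod(20, 5)
prod(20, 5) = 20 + prod(20, 4)
prod(20, 4) = 20 + prod(20, 3)
prod(20, 3) = 20 + prod(20, 2)
prod(20, 2) = 20 + prod(20, 1)
prod(20, 1) = 20 + prod(20, 0)
prod(20, 0) = 0  (base case)
Total: 20 + 20 + 20 + 20 + 20 + 20 + 20 + 20 + 20 + 20 + 0 = 200

200


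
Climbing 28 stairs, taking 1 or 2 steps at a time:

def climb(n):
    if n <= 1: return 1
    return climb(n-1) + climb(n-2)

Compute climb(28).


Building up from base cases:
climb(0) = 1
climb(1) = 1
climb(2) = climb(1) + climb(0) = 1 + 1 = 2
climb(3) = climb(2) + climb(1) = 2 + 1 = 3
climb(4) = climb(3) + climb(2) = 3 + 2 = 5
climb(5) = climb(4) + climb(3) = 5 + 3 = 8
climb(6) = climb(5) + climb(4) = 8 + 5 = 13
climb(7) = climb(6) + climb(5) = 13 + 8 = 21
climb(8) = climb(7) + climb(6) = 21 + 13 = 34
climb(9) = climb(8) + climb(7) = 34 + 21 = 55
climb(10) = climb(9) + climb(8) = 55 + 34 = 89
climb(11) = climb(10) + climb(9) = 89 + 55 = 144
climb(12) = climb(11) + climb(10) = 144 + 89 = 233
climb(13) = climb(12) + climb(11) = 233 + 144 = 377
climb(14) = climb(13) + climb(12) = 377 + 233 = 610
climb(15) = climb(14) + climb(13) = 610 + 377 = 987
climb(16) = climb(15) + climb(14) = 987 + 610 = 1597
climb(17) = climb(16) + climb(15) = 1597 + 987 = 2584
climb(18) = climb(17) + climb(16) = 2584 + 1597 = 4181
climb(19) = climb(18) + climb(17) = 4181 + 2584 = 6765
climb(20) = climb(19) + climb(18) = 6765 + 4181 = 10946
climb(21) = climb(20) + climb(19) = 10946 + 6765 = 17711
climb(22) = climb(21) + climb(20) = 17711 + 10946 = 28657
climb(23) = climb(22) + climb(21) = 28657 + 17711 = 46368
climb(24) = climb(23) + climb(22) = 46368 + 28657 = 75025
climb(25) = climb(24) + climb(23) = 75025 + 46368 = 121393
climb(26) = climb(25) + climb(24) = 121393 + 75025 = 196418
climb(27) = climb(26) + climb(25) = 196418 + 121393 = 317811
climb(28) = climb(27) + climb(26) = 317811 + 196418 = 514229

514229


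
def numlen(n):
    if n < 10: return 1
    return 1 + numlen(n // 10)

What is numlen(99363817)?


numlen(99363817) = 1 + numlen(9936381)
numlen(9936381) = 1 + numlen(993638)
numlen(993638) = 1 + numlen(99363)
numlen(99363) = 1 + numlen(9936)
numlen(9936) = 1 + numlen(993)
numlen(993) = 1 + numlen(99)
numlen(99) = 1 + numlen(9)
numlen(9) = 1  (base case: 9 < 10)
Unwinding: 1 + 1 + 1 + 1 + 1 + 1 + 1 + 1 = 8

8


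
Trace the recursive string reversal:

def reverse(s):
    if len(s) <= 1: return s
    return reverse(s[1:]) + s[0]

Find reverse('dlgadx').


reverse('dlgadx') = reverse('lgadx') + 'd'
reverse('lgadx') = reverse('gadx') + 'l'
reverse('gadx') = reverse('adx') + 'g'
reverse('adx') = reverse('dx') + 'a'
reverse('dx') = reverse('x') + 'd'
reverse('x') = 'x'  (base case)
Concatenating: 'x' + 'd' + 'a' + 'g' + 'l' + 'd' = 'xdagld'

xdagld


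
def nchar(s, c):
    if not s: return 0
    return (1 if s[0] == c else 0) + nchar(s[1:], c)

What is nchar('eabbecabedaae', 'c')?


s[0]='e' != 'c' -> 0
s[0]='a' != 'c' -> 0
s[0]='b' != 'c' -> 0
s[0]='b' != 'c' -> 0
s[0]='e' != 'c' -> 0
s[0]='c' == 'c' -> 1
s[0]='a' != 'c' -> 0
s[0]='b' != 'c' -> 0
s[0]='e' != 'c' -> 0
s[0]='d' != 'c' -> 0
s[0]='a' != 'c' -> 0
s[0]='a' != 'c' -> 0
s[0]='e' != 'c' -> 0
Sum: 0 + 0 + 0 + 0 + 0 + 1 + 0 + 0 + 0 + 0 + 0 + 0 + 0 = 1

1


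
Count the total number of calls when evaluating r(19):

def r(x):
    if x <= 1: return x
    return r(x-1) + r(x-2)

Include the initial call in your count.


Let C(n) = total calls for r(n)
C(0) = 1, C(1) = 1
C(2) = 1 + C(1) + C(0) = 1 + 1 + 1 = 3
C(3) = 1 + C(2) + C(1) = 1 + 3 + 1 = 5
C(4) = 1 + C(3) + C(2) = 1 + 5 + 3 = 9
C(5) = 1 + C(4) + C(3) = 1 + 9 + 5 = 15
C(6) = 1 + C(5) + C(4) = 1 + 15 + 9 = 25
C(7) = 1 + C(6) + C(5) = 1 + 25 + 15 = 41
C(8) = 1 + C(7) + C(6) = 1 + 41 + 25 = 67
C(9) = 1 + C(8) + C(7) = 1 + 67 + 41 = 109
C(10) = 1 + C(9) + C(8) = 1 + 109 + 67 = 177
C(11) = 1 + C(10) + C(9) = 1 + 177 + 109 = 287
C(12) = 1 + C(11) + C(10) = 1 + 287 + 177 = 465
C(13) = 1 + C(12) + C(11) = 1 + 465 + 287 = 753
C(14) = 1 + C(13) + C(12) = 1 + 753 + 465 = 1219
C(15) = 1 + C(14) + C(13) = 1 + 1219 + 753 = 1973
C(16) = 1 + C(15) + C(14) = 1 + 1973 + 1219 = 3193
C(17) = 1 + C(16) + C(15) = 1 + 3193 + 1973 = 5167
C(18) = 1 + C(17) + C(16) = 1 + 5167 + 3193 = 8361
C(19) = 1 + C(18) + C(17) = 1 + 8361 + 5167 = 13529

13529


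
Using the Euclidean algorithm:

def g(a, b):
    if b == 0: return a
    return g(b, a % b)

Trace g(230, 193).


g(230, 193) = g(193, 37)
g(193, 37) = g(37, 8)
g(37, 8) = g(8, 5)
g(8, 5) = g(5, 3)
g(5, 3) = g(3, 2)
g(3, 2) = g(2, 1)
g(2, 1) = g(1, 0)
g(1, 0) = 1  (base case)

1


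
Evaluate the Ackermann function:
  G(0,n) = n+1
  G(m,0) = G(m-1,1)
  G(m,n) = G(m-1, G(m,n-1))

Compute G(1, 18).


G(1, 18) = G(0, G(1, 17))
  G(1, 17) = G(0, G(1, 16))
    G(1, 16) = G(0, G(1, 15))
      G(1, 15) = G(0, G(1, 14))
        G(1, 14) = G(0, G(1, 13))
          G(1, 13) = G(0, G(1, 12))
          G(1, 12) = G(0, G(1, 11))
          G(1, 11) = G(0, G(1, 10))
          G(1, 10) = G(0, G(1, 9))
          G(1, 9) = G(0, G(1, 8))
          G(1, 8) = G(0, G(1, 7))
          G(1, 7) = G(0, G(1, 6))
          G(1, 6) = G(0, G(1, 5))
          G(1, 5) = G(0, G(1, 4))
          G(1, 4) = G(0, G(1, 3))
          G(1, 3) = G(0, G(1, 2))
          G(1, 2) = G(0, G(1, 1))
          G(1, 1) = G(0, G(1, 0))
          G(1, 0) = G(0, 1)
          G(0, 1) = 2
            = G(0, 2)
          G(0, 2) = 3
            = G(0, 3)
          G(0, 3) = 4
            = G(0, 4)
... (trace truncated)
Result: G(1, 18) = 20

20


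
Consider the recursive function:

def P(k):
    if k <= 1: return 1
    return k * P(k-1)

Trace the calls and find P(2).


P(2)
= 2 * P(1)
= 2 * 1
= 2

2


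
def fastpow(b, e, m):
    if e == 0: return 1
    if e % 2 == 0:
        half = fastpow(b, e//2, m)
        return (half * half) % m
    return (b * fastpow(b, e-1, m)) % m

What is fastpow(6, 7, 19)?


fastpow(6, 7, 19): e is odd, compute fastpow(6, 6, 19)
  fastpow(6, 6, 19): e is even, compute fastpow(6, 3, 19)
    fastpow(6, 3, 19): e is odd, compute fastpow(6, 2, 19)
      fastpow(6, 2, 19): e is even, compute fastpow(6, 1, 19)
        fastpow(6, 1, 19): e is odd, compute fastpow(6, 0, 19)
          fastpow(6, 0, 19) = 1
        (6 * 1) % 19 = 6
      half=6, (6*6) % 19 = 17
    (6 * 17) % 19 = 7
  half=7, (7*7) % 19 = 11
(6 * 11) % 19 = 9

9


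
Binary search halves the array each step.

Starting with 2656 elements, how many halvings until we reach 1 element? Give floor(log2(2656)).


2656 / 2 = 1328
1328 / 2 = 664
664 / 2 = 332
332 / 2 = 166
166 / 2 = 83
83 / 2 = 41
41 / 2 = 20
20 / 2 = 10
10 / 2 = 5
5 / 2 = 2
2 / 2 = 1
Reached 1 after 11 halvings

11


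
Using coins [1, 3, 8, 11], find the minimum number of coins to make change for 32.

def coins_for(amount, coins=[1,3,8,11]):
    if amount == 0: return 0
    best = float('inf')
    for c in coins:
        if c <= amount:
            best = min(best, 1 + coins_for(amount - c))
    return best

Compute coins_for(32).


Building up with DP:
coins_for(0) = 0
coins_for(1) = min(1+coins_for(0)=1+0=1) = 1
coins_for(2) = min(1+coins_for(1)=1+1=2) = 2
coins_for(3) = min(1+coins_for(2)=1+2=3, 1+coins_for(0)=1+0=1) = 1
coins_for(4) = min(1+coins_for(3)=1+1=2, 1+coins_for(1)=1+1=2) = 2
coins_for(5) = min(1+coins_for(4)=1+2=3, 1+coins_for(2)=1+2=3) = 3
coins_for(6) = min(1+coins_for(5)=1+3=4, 1+coins_for(3)=1+1=2) = 2
coins_for(7) = min(1+coins_for(6)=1+2=3, 1+coins_for(4)=1+2=3) = 3
coins_for(8) = min(1+coins_for(7)=1+3=4, 1+coins_for(5)=1+3=4, 1+coins_for(0)=1+0=1) = 1
coins_for(9) = min(1+coins_for(8)=1+1=2, 1+coins_for(6)=1+2=3, 1+coins_for(1)=1+1=2) = 2
coins_for(10) = min(1+coins_for(9)=1+2=3, 1+coins_for(7)=1+3=4, 1+coins_for(2)=1+2=3) = 3
coins_for(11) = min(1+coins_for(10)=1+3=4, 1+coins_for(8)=1+1=2, 1+coins_for(3)=1+1=2, 1+coins_for(0)=1+0=1) = 1
coins_for(12) = min(1+coins_for(11)=1+1=2, 1+coins_for(9)=1+2=3, 1+coins_for(4)=1+2=3, 1+coins_for(1)=1+1=2) = 2
coins_for(13) = min(1+coins_for(12)=1+2=3, 1+coins_for(10)=1+3=4, 1+coins_for(5)=1+3=4, 1+coins_for(2)=1+2=3) = 3
coins_for(14) = min(1+coins_for(13)=1+3=4, 1+coins_for(11)=1+1=2, 1+coins_for(6)=1+2=3, 1+coins_for(3)=1+1=2) = 2
coins_for(15) = min(1+coins_for(14)=1+2=3, 1+coins_for(12)=1+2=3, 1+coins_for(7)=1+3=4, 1+coins_for(4)=1+2=3) = 3
coins_for(16) = min(1+coins_for(15)=1+3=4, 1+coins_for(13)=1+3=4, 1+coins_for(8)=1+1=2, 1+coins_for(5)=1+3=4) = 2
coins_for(17) = min(1+coins_for(16)=1+2=3, 1+coins_for(14)=1+2=3, 1+coins_for(9)=1+2=3, 1+coins_for(6)=1+2=3) = 3
coins_for(18) = min(1+coins_for(17)=1+3=4, 1+coins_for(15)=1+3=4, 1+coins_for(10)=1+3=4, 1+coins_for(7)=1+3=4) = 4
coins_for(19) = min(1+coins_for(18)=1+4=5, 1+coins_for(16)=1+2=3, 1+coins_for(11)=1+1=2, 1+coins_for(8)=1+1=2) = 2
coins_for(20) = min(1+coins_for(19)=1+2=3, 1+coins_for(17)=1+3=4, 1+coins_for(12)=1+2=3, 1+coins_for(9)=1+2=3) = 3
coins_for(21) = min(1+coins_for(20)=1+3=4, 1+coins_for(18)=1+4=5, 1+coins_for(13)=1+3=4, 1+coins_for(10)=1+3=4) = 4
coins_for(22) = min(1+coins_for(21)=1+4=5, 1+coins_for(19)=1+2=3, 1+coins_for(14)=1+2=3, 1+coins_for(11)=1+1=2) = 2
coins_for(23) = min(1+coins_for(22)=1+2=3, 1+coins_for(20)=1+3=4, 1+coins_for(15)=1+3=4, 1+coins_for(12)=1+2=3) = 3
coins_for(24) = min(1+coins_for(23)=1+3=4, 1+coins_for(21)=1+4=5, 1+coins_for(16)=1+2=3, 1+coins_for(13)=1+3=4) = 3
coins_for(25) = min(1+coins_for(24)=1+3=4, 1+coins_for(22)=1+2=3, 1+coins_for(17)=1+3=4, 1+coins_for(14)=1+2=3) = 3
coins_for(26) = min(1+coins_for(25)=1+3=4, 1+coins_for(23)=1+3=4, 1+coins_for(18)=1+4=5, 1+coins_for(15)=1+3=4) = 4
coins_for(27) = min(1+coins_for(26)=1+4=5, 1+coins_for(24)=1+3=4, 1+coins_for(19)=1+2=3, 1+coins_for(16)=1+2=3) = 3
coins_for(28) = min(1+coins_for(27)=1+3=4, 1+coins_for(25)=1+3=4, 1+coins_for(20)=1+3=4, 1+coins_for(17)=1+3=4) = 4
coins_for(29) = min(1+coins_for(28)=1+4=5, 1+coins_for(26)=1+4=5, 1+coins_for(21)=1+4=5, 1+coins_for(18)=1+4=5) = 5
coins_for(30) = min(1+coins_for(29)=1+5=6, 1+coins_for(27)=1+3=4, 1+coins_for(22)=1+2=3, 1+coins_for(19)=1+2=3) = 3
coins_for(31) = min(1+coins_for(30)=1+3=4, 1+coins_for(28)=1+4=5, 1+coins_for(23)=1+3=4, 1+coins_for(20)=1+3=4) = 4
coins_for(32) = min(1+coins_for(31)=1+4=5, 1+coins_for(29)=1+5=6, 1+coins_for(24)=1+3=4, 1+coins_for(21)=1+4=5) = 4

4
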